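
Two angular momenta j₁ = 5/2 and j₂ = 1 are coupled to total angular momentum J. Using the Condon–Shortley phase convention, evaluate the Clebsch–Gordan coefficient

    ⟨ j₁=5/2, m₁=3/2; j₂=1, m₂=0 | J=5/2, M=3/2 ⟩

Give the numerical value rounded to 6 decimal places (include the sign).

+√(9/35) = +0.507093

√[6·1!4!1!/7! · 4!1!1!1!4!1!] = √(576/35)
  +(−1)^0/∏(0,1,1,1,3,0)! = 1/6  (running 1/6)
  +(−1)^1/∏(1,0,0,0,4,1)! = -1/24  (running 1/8)
⟨..|..⟩ = √(576/35)·(1/8) = +0.507093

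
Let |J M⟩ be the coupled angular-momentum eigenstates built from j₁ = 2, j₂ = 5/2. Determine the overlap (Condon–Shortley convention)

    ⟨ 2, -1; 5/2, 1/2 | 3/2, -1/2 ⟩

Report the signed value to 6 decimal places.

+√(5/21) ≈ +0.487950

j₁+j₂−J=3  J+j₁−j₂=1  J−j₁+j₂=2  j₁+j₂+J+1=7
(j₁±m₁, j₂±m₂, J±M) = (1,3,3,2,1,2)
P² = 48/35
sum k=2..3:
  [2] +1/2 = 1/2
  [3] −1/12 = -1/12
S = 5/12
C² = P²·S² = 5/21 ; C = +0.487950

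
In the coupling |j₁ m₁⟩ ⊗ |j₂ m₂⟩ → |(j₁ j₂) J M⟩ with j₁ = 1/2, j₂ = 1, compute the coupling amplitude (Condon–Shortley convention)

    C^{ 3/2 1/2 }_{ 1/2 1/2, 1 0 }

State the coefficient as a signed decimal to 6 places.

+0.816497

triangle: 0!*1!*2!/4! = 2/24
(j±m)!: 1!*0!*1!*1!*2!*1! = 2
prefactor² = (2J+1)*Δ*N² = 2/3
  k=0: +1/(0!*0!*0!*1!*1!*1!) = 1
Σ = 1  ⇒  CG² = 2/3*1² = 2/3
CG = +√(2/3) = +0.816497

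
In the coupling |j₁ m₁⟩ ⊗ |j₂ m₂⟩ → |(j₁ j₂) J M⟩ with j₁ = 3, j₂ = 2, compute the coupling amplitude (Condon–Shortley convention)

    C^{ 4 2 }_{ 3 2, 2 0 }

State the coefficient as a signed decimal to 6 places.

j₁+j₂−J=1  J+j₁−j₂=5  J−j₁+j₂=3  j₁+j₂+J+1=10
(j₁±m₁, j₂±m₂, J±M) = (5,1,2,2,6,2)
P² = 8640/7
sum k=0..1:
  [0] +1/48 = 1/48
  [1] −1/240 = -1/240
S = 1/60
C² = P²·S² = 12/35 ; C = +0.585540

+0.585540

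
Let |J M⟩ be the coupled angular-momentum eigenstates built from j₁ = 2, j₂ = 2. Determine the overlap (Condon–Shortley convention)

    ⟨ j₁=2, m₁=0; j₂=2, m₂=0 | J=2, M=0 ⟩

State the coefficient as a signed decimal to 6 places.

j₁+j₂−J=2  J+j₁−j₂=2  J−j₁+j₂=2  j₁+j₂+J+1=7
(j₁±m₁, j₂±m₂, J±M) = (2,2,2,2,2,2)
P² = 32/63
sum k=0..2:
  [0] +1/8 = 1/8
  [1] −1/1 = -1
  [2] +1/8 = 1/8
S = -3/4
C² = P²·S² = 2/7 ; C = -0.534522

−√(2/7) ≈ -0.534522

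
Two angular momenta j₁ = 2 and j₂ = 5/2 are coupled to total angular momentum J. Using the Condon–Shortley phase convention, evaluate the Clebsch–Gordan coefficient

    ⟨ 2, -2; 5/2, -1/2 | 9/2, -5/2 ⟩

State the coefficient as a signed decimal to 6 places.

√[10·0!4!5!/10! · 0!4!2!3!2!7!] = √(23040)
  +(−1)^0/∏(0,0,4,2,0,3)! = 1/288  (running 1/288)
⟨..|..⟩ = √(23040)·(1/288) = +0.527046

+0.527046  (= +√(5/18))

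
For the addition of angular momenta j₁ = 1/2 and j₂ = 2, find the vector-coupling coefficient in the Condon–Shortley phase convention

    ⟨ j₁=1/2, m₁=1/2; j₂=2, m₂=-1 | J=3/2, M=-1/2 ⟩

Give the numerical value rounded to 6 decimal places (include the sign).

j₁+j₂−J=1  J+j₁−j₂=0  J−j₁+j₂=3  j₁+j₂+J+1=5
(j₁±m₁, j₂±m₂, J±M) = (1,0,1,3,1,2)
P² = 12/5
sum k=0..0:
  [0] +1/2 = 1/2
S = 1/2
C² = P²·S² = 3/5 ; C = +0.774597

+0.774597  (= +√(3/5))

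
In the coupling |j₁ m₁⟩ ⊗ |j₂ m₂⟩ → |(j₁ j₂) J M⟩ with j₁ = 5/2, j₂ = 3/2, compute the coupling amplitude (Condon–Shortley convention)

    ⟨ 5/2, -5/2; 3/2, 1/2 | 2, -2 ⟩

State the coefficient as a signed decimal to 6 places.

j₁+j₂−J=2  J+j₁−j₂=3  J−j₁+j₂=1  j₁+j₂+J+1=7
(j₁±m₁, j₂±m₂, J±M) = (0,5,2,1,0,4)
P² = 480/7
sum k=2..2:
  [2] +1/12 = 1/12
S = 1/12
C² = P²·S² = 10/21 ; C = +0.690066

+0.690066  (= +√(10/21))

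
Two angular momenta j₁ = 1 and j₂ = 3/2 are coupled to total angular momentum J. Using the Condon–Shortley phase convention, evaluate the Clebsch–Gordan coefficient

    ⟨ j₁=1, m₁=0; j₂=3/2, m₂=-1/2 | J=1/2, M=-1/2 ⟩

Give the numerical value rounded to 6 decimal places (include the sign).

-0.577350  (= −√(1/3))

√[2·2!0!1!/4! · 1!1!1!2!0!1!] = √(1/3)
  +(−1)^1/∏(1,1,0,0,0,1)! = -1  (running -1)
⟨..|..⟩ = √(1/3)·(-1) = -0.577350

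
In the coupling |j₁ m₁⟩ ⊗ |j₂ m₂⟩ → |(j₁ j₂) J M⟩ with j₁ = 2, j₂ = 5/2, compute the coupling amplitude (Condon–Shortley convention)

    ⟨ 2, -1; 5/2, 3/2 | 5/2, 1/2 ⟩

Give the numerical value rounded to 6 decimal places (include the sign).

+0.414039  (= +√(6/35))

triangle: 2!×2!×3!/8! = 24/40320
(j±m)!: 1!×3!×4!×1!×3!×2! = 1728
prefactor² = (2J+1)×Δ×N² = 216/35
  k=1: −1/(1!×1!×2!×3!×0!×0!) = -1/12
  k=2: +1/(2!×0!×1!×2!×1!×1!) = 1/4
Σ = 1/6  ⇒  CG² = 216/35×1/6² = 6/35
CG = +√(6/35) = +0.414039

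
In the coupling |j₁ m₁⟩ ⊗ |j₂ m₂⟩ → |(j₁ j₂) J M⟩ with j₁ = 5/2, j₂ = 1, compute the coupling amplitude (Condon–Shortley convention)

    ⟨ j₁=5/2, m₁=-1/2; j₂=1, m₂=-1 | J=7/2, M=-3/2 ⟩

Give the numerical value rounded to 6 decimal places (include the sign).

+√(10/21) = +0.690066

√[8·0!5!2!/8! · 2!3!0!2!2!5!] = √(1920/7)
  +(−1)^0/∏(0,0,3,0,2,2)! = 1/24  (running 1/24)
⟨..|..⟩ = √(1920/7)·(1/24) = +0.690066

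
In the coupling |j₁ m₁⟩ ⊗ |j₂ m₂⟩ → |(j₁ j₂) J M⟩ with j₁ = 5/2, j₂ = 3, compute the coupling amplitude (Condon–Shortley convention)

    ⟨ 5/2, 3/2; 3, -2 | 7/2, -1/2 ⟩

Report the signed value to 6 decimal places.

j₁+j₂−J=2  J+j₁−j₂=3  J−j₁+j₂=4  j₁+j₂+J+1=10
(j₁±m₁, j₂±m₂, J±M) = (4,1,1,5,3,4)
P² = 9216/35
sum k=0..1:
  [0] +1/24 = 1/24
  [1] −1/144 = -1/144
S = 5/144
C² = P²·S² = 20/63 ; C = +0.563436

+0.563436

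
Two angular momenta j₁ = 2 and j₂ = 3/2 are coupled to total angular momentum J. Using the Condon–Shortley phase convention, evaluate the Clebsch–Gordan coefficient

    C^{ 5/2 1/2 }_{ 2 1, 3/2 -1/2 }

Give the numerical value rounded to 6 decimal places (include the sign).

√[6·1!3!2!/7! · 3!1!1!2!3!2!] = √(72/35)
  +(−1)^0/∏(0,1,1,1,2,1)! = 1/2  (running 1/2)
  +(−1)^1/∏(1,0,0,0,3,2)! = -1/12  (running 5/12)
⟨..|..⟩ = √(72/35)·(5/12) = +0.597614

+√(5/14) ≈ +0.597614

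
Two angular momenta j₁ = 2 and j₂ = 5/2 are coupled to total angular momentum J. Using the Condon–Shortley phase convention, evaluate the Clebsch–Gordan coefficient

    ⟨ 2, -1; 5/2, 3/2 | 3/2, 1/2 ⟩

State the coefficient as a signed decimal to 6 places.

+0.138013  (= +√(2/105))

√[4·3!1!2!/7! · 1!3!4!1!2!1!] = √(96/35)
  +(−1)^2/∏(2,1,1,2,0,0)! = 1/4  (running 1/4)
  +(−1)^3/∏(3,0,0,1,1,1)! = -1/6  (running 1/12)
⟨..|..⟩ = √(96/35)·(1/12) = +0.138013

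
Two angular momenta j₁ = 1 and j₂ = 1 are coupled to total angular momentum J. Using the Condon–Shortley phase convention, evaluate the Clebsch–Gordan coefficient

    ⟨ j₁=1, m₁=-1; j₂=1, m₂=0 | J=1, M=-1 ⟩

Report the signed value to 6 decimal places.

−√(1/2) ≈ -0.707107

triangle: 1!*1!*1!/4! = 1/24
(j±m)!: 0!*2!*1!*1!*0!*2! = 4
prefactor² = (2J+1)*Δ*N² = 1/2
  k=1: −1/(1!*0!*1!*0!*0!*1!) = -1
Σ = -1  ⇒  CG² = 1/2*(-1)² = 1/2
CG = −√(1/2) = -0.707107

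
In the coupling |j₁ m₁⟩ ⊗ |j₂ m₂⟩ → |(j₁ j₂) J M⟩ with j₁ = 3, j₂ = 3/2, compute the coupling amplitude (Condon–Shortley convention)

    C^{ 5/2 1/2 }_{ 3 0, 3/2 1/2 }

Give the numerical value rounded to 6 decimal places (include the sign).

−√(6/35) ≈ -0.414039

triangle: 2!×4!×1!/8! = 48/40320
(j±m)!: 3!×3!×2!×1!×3!×2! = 864
prefactor² = (2J+1)×Δ×N² = 216/35
  k=1: −1/(1!×1!×2!×1!×2!×0!) = -1/4
  k=2: +1/(2!×0!×1!×0!×3!×1!) = 1/12
Σ = -1/6  ⇒  CG² = 216/35×(-1/6)² = 6/35
CG = −√(6/35) = -0.414039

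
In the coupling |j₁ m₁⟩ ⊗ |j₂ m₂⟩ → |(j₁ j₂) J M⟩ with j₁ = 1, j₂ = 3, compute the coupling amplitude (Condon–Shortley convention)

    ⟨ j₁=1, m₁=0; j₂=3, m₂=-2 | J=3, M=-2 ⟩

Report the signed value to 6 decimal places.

√[7·1!1!5!/8! · 1!1!1!5!1!5!] = √(300)
  +(−1)^0/∏(0,1,1,1,0,4)! = 1/24  (running 1/24)
  +(−1)^1/∏(1,0,0,0,1,5)! = -1/120  (running 1/30)
⟨..|..⟩ = √(300)·(1/30) = +0.577350

+√(1/3) = +0.577350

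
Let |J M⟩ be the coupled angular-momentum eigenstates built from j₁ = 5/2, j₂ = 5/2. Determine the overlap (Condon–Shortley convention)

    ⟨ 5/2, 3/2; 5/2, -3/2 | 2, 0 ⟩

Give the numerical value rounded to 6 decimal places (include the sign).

+√(1/84) = +0.109109

triangle: 3!×2!×2!/8! = 24/40320
(j±m)!: 4!×1!×1!×4!×2!×2! = 2304
prefactor² = (2J+1)×Δ×N² = 48/7
  k=0: +1/(0!×3!×1!×1!×1!×1!) = 1/6
  k=1: −1/(1!×2!×0!×0!×2!×2!) = -1/8
Σ = 1/24  ⇒  CG² = 48/7×1/24² = 1/84
CG = +√(1/84) = +0.109109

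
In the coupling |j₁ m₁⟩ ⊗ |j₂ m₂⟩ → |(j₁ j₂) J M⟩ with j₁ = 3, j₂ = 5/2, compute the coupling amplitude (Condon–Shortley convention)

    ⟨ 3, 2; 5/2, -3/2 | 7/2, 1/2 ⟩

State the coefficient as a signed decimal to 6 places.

+√(20/63) ≈ +0.563436

√[8·2!4!3!/10! · 5!1!1!4!4!3!] = √(9216/35)
  +(−1)^0/∏(0,2,1,1,3,2)! = 1/24  (running 1/24)
  +(−1)^1/∏(1,1,0,0,4,3)! = -1/144  (running 5/144)
⟨..|..⟩ = √(9216/35)·(5/144) = +0.563436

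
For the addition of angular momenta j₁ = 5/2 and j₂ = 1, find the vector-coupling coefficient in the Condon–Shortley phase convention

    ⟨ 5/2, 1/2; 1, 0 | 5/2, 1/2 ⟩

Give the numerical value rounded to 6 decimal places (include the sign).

+0.169031  (= +√(1/35))

j₁+j₂−J=1  J+j₁−j₂=4  J−j₁+j₂=1  j₁+j₂+J+1=7
(j₁±m₁, j₂±m₂, J±M) = (3,2,1,1,3,2)
P² = 144/35
sum k=0..1:
  [0] +1/4 = 1/4
  [1] −1/6 = -1/6
S = 1/12
C² = P²·S² = 1/35 ; C = +0.169031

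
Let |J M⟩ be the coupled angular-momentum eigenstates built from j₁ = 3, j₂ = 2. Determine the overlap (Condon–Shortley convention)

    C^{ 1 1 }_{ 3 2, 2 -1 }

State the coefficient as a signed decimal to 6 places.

√[3·4!2!0!/7! · 5!1!1!3!2!0!] = √(288/7)
  +(−1)^1/∏(1,3,0,0,2,0)! = -1/12  (running -1/12)
⟨..|..⟩ = √(288/7)·(-1/12) = -0.534522

-0.534522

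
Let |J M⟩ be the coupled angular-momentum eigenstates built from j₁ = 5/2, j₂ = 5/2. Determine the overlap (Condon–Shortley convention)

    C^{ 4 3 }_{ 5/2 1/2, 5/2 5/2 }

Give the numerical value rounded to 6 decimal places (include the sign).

−√(1/2) = -0.707107

j₁+j₂−J=1  J+j₁−j₂=4  J−j₁+j₂=4  j₁+j₂+J+1=10
(j₁±m₁, j₂±m₂, J±M) = (3,2,5,0,7,1)
P² = 10368
sum k=1..1:
  [1] −1/144 = -1/144
S = -1/144
C² = P²·S² = 1/2 ; C = -0.707107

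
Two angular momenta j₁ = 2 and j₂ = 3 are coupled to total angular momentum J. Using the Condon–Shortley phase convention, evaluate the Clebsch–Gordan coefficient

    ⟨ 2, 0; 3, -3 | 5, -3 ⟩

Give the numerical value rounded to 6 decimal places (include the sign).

triangle: 0!×4!×6!/11! = 17280/39916800
(j±m)!: 2!×2!×0!×6!×2!×8! = 232243200
prefactor² = (2J+1)×Δ×N² = 1105920
  k=0: +1/(0!×0!×2!×0!×2!×6!) = 1/2880
Σ = 1/2880  ⇒  CG² = 1105920×1/2880² = 2/15
CG = +√(2/15) = +0.365148

+0.365148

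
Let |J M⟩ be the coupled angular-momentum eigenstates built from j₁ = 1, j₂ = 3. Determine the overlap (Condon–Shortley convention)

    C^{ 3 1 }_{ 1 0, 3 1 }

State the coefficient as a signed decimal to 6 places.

−√(1/12) = -0.288675

√[7·1!1!5!/8! · 1!1!4!2!4!2!] = √(48)
  +(−1)^0/∏(0,1,1,4,0,1)! = 1/24  (running 1/24)
  +(−1)^1/∏(1,0,0,3,1,2)! = -1/12  (running -1/24)
⟨..|..⟩ = √(48)·(-1/24) = -0.288675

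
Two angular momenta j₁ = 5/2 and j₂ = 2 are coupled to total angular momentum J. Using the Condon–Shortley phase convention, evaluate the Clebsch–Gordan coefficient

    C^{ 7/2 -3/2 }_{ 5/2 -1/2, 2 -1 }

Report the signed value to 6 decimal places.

+√(2/21) ≈ +0.308607

triangle: 1!·4!·3!/9! = 144/362880
(j±m)!: 2!·3!·1!·3!·2!·5! = 17280
prefactor² = (2J+1)·Δ·N² = 384/7
  k=0: +1/(0!·1!·3!·1!·1!·2!) = 1/12
  k=1: −1/(1!·0!·2!·0!·2!·3!) = -1/24
Σ = 1/24  ⇒  CG² = 384/7·1/24² = 2/21
CG = +√(2/21) = +0.308607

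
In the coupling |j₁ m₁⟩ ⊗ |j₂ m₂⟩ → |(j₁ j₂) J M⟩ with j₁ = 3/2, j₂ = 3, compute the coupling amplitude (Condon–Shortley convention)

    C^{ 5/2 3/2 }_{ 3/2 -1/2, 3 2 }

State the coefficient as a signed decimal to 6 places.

+0.267261

j₁+j₂−J=2  J+j₁−j₂=1  J−j₁+j₂=4  j₁+j₂+J+1=8
(j₁±m₁, j₂±m₂, J±M) = (1,2,5,1,4,1)
P² = 288/7
sum k=1..2:
  [1] −1/24 = -1/24
  [2] +1/12 = 1/12
S = 1/24
C² = P²·S² = 1/14 ; C = +0.267261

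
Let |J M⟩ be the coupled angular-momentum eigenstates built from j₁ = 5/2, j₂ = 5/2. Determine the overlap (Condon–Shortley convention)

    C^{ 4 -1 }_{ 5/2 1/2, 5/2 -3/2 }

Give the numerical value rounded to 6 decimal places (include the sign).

triangle: 1!*4!*4!/10! = 576/3628800
(j±m)!: 3!*2!*1!*4!*3!*5! = 207360
prefactor² = (2J+1)*Δ*N² = 10368/35
  k=0: +1/(0!*1!*2!*1!*2!*3!) = 1/24
  k=1: −1/(1!*0!*1!*0!*3!*4!) = -1/144
Σ = 5/144  ⇒  CG² = 10368/35*5/144² = 5/14
CG = +√(5/14) = +0.597614

+0.597614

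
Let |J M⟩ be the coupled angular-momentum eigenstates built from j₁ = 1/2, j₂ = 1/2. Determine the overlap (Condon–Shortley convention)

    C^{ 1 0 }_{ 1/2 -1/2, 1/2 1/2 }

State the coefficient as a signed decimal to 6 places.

triangle: 0!×1!×1!/3! = 1/6
(j±m)!: 0!×1!×1!×0!×1!×1! = 1
prefactor² = (2J+1)×Δ×N² = 1/2
  k=0: +1/(0!×0!×1!×1!×0!×0!) = 1
Σ = 1  ⇒  CG² = 1/2×1² = 1/2
CG = +√(1/2) = +0.707107

+√(1/2) ≈ +0.707107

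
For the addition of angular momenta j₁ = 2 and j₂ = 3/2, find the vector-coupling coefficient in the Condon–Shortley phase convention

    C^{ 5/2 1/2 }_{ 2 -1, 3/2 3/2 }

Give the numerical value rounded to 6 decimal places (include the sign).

−√(27/70) = -0.621059

√[6·1!3!2!/7! · 1!3!3!0!3!2!] = √(216/35)
  +(−1)^1/∏(1,0,2,2,1,0)! = -1/4  (running -1/4)
⟨..|..⟩ = √(216/35)·(-1/4) = -0.621059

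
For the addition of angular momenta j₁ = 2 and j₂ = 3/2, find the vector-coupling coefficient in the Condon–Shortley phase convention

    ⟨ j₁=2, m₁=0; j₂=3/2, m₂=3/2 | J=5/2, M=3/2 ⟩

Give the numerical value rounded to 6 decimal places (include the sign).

-0.717137

triangle: 1!·3!·2!/7! = 12/5040
(j±m)!: 2!·2!·3!·0!·4!·1! = 576
prefactor² = (2J+1)·Δ·N² = 288/35
  k=1: −1/(1!·0!·1!·2!·2!·0!) = -1/4
Σ = -1/4  ⇒  CG² = 288/35·(-1/4)² = 18/35
CG = −√(18/35) = -0.717137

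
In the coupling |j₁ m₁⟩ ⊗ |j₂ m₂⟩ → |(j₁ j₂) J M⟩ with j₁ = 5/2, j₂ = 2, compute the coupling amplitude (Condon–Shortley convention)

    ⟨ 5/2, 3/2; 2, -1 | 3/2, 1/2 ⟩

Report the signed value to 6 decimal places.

j₁+j₂−J=3  J+j₁−j₂=2  J−j₁+j₂=1  j₁+j₂+J+1=7
(j₁±m₁, j₂±m₂, J±M) = (4,1,1,3,2,1)
P² = 96/35
sum k=0..1:
  [0] +1/6 = 1/6
  [1] −1/4 = -1/4
S = -1/12
C² = P²·S² = 2/105 ; C = -0.138013

−√(2/105) ≈ -0.138013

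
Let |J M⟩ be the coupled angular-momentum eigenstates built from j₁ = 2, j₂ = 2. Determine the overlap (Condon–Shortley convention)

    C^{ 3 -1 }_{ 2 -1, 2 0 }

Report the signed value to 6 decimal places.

−√(1/5) ≈ -0.447214

j₁+j₂−J=1  J+j₁−j₂=3  J−j₁+j₂=3  j₁+j₂+J+1=8
(j₁±m₁, j₂±m₂, J±M) = (1,3,2,2,2,4)
P² = 36/5
sum k=0..1:
  [0] +1/12 = 1/12
  [1] −1/4 = -1/4
S = -1/6
C² = P²·S² = 1/5 ; C = -0.447214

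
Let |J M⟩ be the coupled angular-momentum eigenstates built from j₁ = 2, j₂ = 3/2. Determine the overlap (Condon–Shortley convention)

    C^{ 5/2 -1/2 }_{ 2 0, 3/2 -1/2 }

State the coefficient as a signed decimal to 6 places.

+0.292770  (= +√(3/35))

j₁+j₂−J=1  J+j₁−j₂=3  J−j₁+j₂=2  j₁+j₂+J+1=7
(j₁±m₁, j₂±m₂, J±M) = (2,2,1,2,2,3)
P² = 48/35
sum k=0..1:
  [0] +1/2 = 1/2
  [1] −1/4 = -1/4
S = 1/4
C² = P²·S² = 3/35 ; C = +0.292770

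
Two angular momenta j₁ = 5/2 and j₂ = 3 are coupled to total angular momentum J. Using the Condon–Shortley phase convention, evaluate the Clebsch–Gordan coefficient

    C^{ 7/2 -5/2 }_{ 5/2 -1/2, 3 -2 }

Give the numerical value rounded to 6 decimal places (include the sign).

triangle: 2!×3!×4!/10! = 288/3628800
(j±m)!: 2!×3!×1!×5!×1!×6! = 1036800
prefactor² = (2J+1)×Δ×N² = 4608/7
  k=0: +1/(0!×2!×3!×1!×0!×3!) = 1/72
  k=1: −1/(1!×1!×2!×0!×1!×4!) = -1/48
Σ = -1/144  ⇒  CG² = 4608/7×(-1/144)² = 2/63
CG = −√(2/63) = -0.178174

-0.178174  (= −√(2/63))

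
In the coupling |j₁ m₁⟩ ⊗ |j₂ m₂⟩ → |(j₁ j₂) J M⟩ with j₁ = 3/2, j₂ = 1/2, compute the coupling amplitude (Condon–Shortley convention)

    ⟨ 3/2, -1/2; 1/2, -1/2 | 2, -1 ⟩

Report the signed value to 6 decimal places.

j₁+j₂−J=0  J+j₁−j₂=3  J−j₁+j₂=1  j₁+j₂+J+1=5
(j₁±m₁, j₂±m₂, J±M) = (1,2,0,1,1,3)
P² = 3
sum k=0..0:
  [0] +1/2 = 1/2
S = 1/2
C² = P²·S² = 3/4 ; C = +0.866025

+√(3/4) = +0.866025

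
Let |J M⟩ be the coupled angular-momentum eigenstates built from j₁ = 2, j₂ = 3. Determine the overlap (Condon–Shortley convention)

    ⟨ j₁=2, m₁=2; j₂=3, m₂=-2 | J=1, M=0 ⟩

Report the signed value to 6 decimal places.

√[3·4!0!2!/7! · 4!0!1!5!1!1!] = √(576/7)
  +(−1)^0/∏(0,4,0,1,0,1)! = 1/24  (running 1/24)
⟨..|..⟩ = √(576/7)·(1/24) = +0.377964

+0.377964  (= +√(1/7))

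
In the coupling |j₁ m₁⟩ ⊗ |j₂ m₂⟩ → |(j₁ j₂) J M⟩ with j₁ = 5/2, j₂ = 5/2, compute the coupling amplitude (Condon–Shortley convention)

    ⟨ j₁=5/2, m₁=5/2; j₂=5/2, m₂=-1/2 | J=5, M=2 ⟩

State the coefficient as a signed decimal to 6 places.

j₁+j₂−J=0  J+j₁−j₂=5  J−j₁+j₂=5  j₁+j₂+J+1=11
(j₁±m₁, j₂±m₂, J±M) = (5,0,2,3,7,3)
P² = 172800
sum k=0..0:
  [0] +1/1440 = 1/1440
S = 1/1440
C² = P²·S² = 1/12 ; C = +0.288675

+√(1/12) ≈ +0.288675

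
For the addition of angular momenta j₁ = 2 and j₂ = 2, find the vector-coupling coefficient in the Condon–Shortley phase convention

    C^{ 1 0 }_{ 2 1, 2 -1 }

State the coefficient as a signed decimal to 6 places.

j₁+j₂−J=3  J+j₁−j₂=1  J−j₁+j₂=1  j₁+j₂+J+1=6
(j₁±m₁, j₂±m₂, J±M) = (3,1,1,3,1,1)
P² = 9/10
sum k=0..1:
  [0] +1/6 = 1/6
  [1] −1/2 = -1/2
S = -1/3
C² = P²·S² = 1/10 ; C = -0.316228

−√(1/10) ≈ -0.316228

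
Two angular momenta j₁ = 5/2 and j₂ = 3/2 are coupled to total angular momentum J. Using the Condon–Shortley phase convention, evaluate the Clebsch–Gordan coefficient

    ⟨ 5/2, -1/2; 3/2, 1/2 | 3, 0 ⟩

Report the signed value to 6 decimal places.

√[7·1!4!2!/8! · 2!3!2!1!3!3!] = √(36/5)
  +(−1)^0/∏(0,1,3,2,1,0)! = 1/12  (running 1/12)
  +(−1)^1/∏(1,0,2,1,2,1)! = -1/4  (running -1/6)
⟨..|..⟩ = √(36/5)·(-1/6) = -0.447214

−√(1/5) = -0.447214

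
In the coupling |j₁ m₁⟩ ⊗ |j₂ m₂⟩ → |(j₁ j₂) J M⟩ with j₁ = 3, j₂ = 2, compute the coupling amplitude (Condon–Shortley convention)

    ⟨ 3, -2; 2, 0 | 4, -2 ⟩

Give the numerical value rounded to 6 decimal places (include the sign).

−√(12/35) ≈ -0.585540

√[9·1!5!3!/10! · 1!5!2!2!2!6!] = √(8640/7)
  +(−1)^0/∏(0,1,5,2,0,1)! = 1/240  (running 1/240)
  +(−1)^1/∏(1,0,4,1,1,2)! = -1/48  (running -1/60)
⟨..|..⟩ = √(8640/7)·(-1/60) = -0.585540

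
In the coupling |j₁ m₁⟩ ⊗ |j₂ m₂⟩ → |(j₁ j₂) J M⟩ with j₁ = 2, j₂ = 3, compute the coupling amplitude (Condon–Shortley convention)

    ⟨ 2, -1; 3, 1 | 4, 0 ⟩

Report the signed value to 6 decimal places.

-0.597614

√[9·1!3!5!/10! · 1!3!4!2!4!4!] = √(10368/35)
  +(−1)^0/∏(0,1,3,4,0,1)! = 1/144  (running 1/144)
  +(−1)^1/∏(1,0,2,3,1,2)! = -1/24  (running -5/144)
⟨..|..⟩ = √(10368/35)·(-5/144) = -0.597614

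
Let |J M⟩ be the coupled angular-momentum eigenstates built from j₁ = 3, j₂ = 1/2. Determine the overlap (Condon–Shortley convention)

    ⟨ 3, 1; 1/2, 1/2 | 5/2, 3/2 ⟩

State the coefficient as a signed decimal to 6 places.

-0.534522

√[6·1!5!0!/7! · 4!2!1!0!4!1!] = √(1152/7)
  +(−1)^1/∏(1,0,1,0,4,0)! = -1/24  (running -1/24)
⟨..|..⟩ = √(1152/7)·(-1/24) = -0.534522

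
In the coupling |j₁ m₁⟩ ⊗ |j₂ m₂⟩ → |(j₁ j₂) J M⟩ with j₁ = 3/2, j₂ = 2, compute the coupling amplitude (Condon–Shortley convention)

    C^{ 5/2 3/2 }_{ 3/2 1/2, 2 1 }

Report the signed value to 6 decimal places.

√[6·1!2!3!/7! · 2!1!3!1!4!1!] = √(144/35)
  +(−1)^0/∏(0,1,1,3,1,0)! = 1/6  (running 1/6)
  +(−1)^1/∏(1,0,0,2,2,1)! = -1/4  (running -1/12)
⟨..|..⟩ = √(144/35)·(-1/12) = -0.169031

-0.169031  (= −√(1/35))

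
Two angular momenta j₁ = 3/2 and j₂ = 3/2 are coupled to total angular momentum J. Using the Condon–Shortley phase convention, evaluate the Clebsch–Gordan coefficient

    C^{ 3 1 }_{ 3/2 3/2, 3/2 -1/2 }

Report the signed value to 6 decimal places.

+√(1/5) = +0.447214

j₁+j₂−J=0  J+j₁−j₂=3  J−j₁+j₂=3  j₁+j₂+J+1=7
(j₁±m₁, j₂±m₂, J±M) = (3,0,1,2,4,2)
P² = 144/5
sum k=0..0:
  [0] +1/12 = 1/12
S = 1/12
C² = P²·S² = 1/5 ; C = +0.447214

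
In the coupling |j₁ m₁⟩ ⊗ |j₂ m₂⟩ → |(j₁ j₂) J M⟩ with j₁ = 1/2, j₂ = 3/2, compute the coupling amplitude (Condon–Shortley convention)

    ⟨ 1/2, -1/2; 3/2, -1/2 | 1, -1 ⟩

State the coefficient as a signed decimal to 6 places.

j₁+j₂−J=1  J+j₁−j₂=0  J−j₁+j₂=2  j₁+j₂+J+1=4
(j₁±m₁, j₂±m₂, J±M) = (0,1,1,2,0,2)
P² = 1
sum k=1..1:
  [1] −1/2 = -1/2
S = -1/2
C² = P²·S² = 1/4 ; C = -0.500000

−√(1/4) = -0.500000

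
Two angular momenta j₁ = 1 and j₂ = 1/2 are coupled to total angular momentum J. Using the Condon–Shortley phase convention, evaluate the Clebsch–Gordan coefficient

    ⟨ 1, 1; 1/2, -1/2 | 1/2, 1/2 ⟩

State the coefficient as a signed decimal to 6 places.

triangle: 1!*1!*0!/3! = 1/6
(j±m)!: 2!*0!*0!*1!*1!*0! = 2
prefactor² = (2J+1)*Δ*N² = 2/3
  k=0: +1/(0!*1!*0!*0!*1!*0!) = 1
Σ = 1  ⇒  CG² = 2/3*1² = 2/3
CG = +√(2/3) = +0.816497

+0.816497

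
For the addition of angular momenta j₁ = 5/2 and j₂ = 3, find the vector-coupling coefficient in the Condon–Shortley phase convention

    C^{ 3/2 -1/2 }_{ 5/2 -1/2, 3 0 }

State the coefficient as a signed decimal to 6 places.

√[4·4!1!2!/8! · 2!3!3!3!1!2!] = √(144/35)
  +(−1)^2/∏(2,2,1,1,0,1)! = 1/4  (running 1/4)
  +(−1)^3/∏(3,1,0,0,1,2)! = -1/12  (running 1/6)
⟨..|..⟩ = √(144/35)·(1/6) = +0.338062

+√(4/35) = +0.338062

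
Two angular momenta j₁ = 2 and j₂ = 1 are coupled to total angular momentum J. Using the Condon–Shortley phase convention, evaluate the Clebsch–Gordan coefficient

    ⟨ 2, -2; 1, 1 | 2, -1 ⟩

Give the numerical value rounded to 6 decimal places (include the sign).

triangle: 1!*3!*1!/6! = 6/720
(j±m)!: 0!*4!*2!*0!*1!*3! = 288
prefactor² = (2J+1)*Δ*N² = 12
  k=1: −1/(1!*0!*3!*1!*0!*0!) = -1/6
Σ = -1/6  ⇒  CG² = 12*(-1/6)² = 1/3
CG = −√(1/3) = -0.577350

−√(1/3) = -0.577350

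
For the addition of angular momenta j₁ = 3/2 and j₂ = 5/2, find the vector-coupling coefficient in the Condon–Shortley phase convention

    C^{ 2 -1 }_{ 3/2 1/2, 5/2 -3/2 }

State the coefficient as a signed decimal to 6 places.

triangle: 2!·1!·3!/7! = 12/5040
(j±m)!: 2!·1!·1!·4!·1!·3! = 288
prefactor² = (2J+1)·Δ·N² = 24/7
  k=0: +1/(0!·2!·1!·1!·0!·2!) = 1/4
  k=1: −1/(1!·1!·0!·0!·1!·3!) = -1/6
Σ = 1/12  ⇒  CG² = 24/7·1/12² = 1/42
CG = +√(1/42) = +0.154303

+√(1/42) ≈ +0.154303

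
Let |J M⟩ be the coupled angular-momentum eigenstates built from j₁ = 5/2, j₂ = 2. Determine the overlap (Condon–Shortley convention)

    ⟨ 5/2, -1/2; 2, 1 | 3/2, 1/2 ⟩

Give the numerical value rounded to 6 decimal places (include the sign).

j₁+j₂−J=3  J+j₁−j₂=2  J−j₁+j₂=1  j₁+j₂+J+1=7
(j₁±m₁, j₂±m₂, J±M) = (2,3,3,1,2,1)
P² = 48/35
sum k=2..3:
  [2] +1/2 = 1/2
  [3] −1/12 = -1/12
S = 5/12
C² = P²·S² = 5/21 ; C = +0.487950

+√(5/21) = +0.487950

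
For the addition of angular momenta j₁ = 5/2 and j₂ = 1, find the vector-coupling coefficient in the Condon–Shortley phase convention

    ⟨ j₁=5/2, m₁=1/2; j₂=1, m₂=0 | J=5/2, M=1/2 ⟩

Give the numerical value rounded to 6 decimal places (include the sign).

+0.169031  (= +√(1/35))

triangle: 1!·4!·1!/7! = 24/5040
(j±m)!: 3!·2!·1!·1!·3!·2! = 144
prefactor² = (2J+1)·Δ·N² = 144/35
  k=0: +1/(0!·1!·2!·1!·2!·0!) = 1/4
  k=1: −1/(1!·0!·1!·0!·3!·1!) = -1/6
Σ = 1/12  ⇒  CG² = 144/35·1/12² = 1/35
CG = +√(1/35) = +0.169031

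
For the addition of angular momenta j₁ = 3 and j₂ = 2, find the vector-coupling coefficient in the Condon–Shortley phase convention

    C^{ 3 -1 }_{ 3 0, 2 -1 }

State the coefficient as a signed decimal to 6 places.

j₁+j₂−J=2  J+j₁−j₂=4  J−j₁+j₂=2  j₁+j₂+J+1=9
(j₁±m₁, j₂±m₂, J±M) = (3,3,1,3,2,4)
P² = 96/5
sum k=0..1:
  [0] +1/12 = 1/12
  [1] −1/8 = -1/8
S = -1/24
C² = P²·S² = 1/30 ; C = -0.182574

-0.182574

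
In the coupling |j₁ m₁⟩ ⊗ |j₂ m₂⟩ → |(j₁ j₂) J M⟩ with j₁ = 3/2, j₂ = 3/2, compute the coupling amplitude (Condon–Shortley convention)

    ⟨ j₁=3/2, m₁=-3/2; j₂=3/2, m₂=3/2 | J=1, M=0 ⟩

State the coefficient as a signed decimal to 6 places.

triangle: 2!*1!*1!/5! = 2/120
(j±m)!: 0!*3!*3!*0!*1!*1! = 36
prefactor² = (2J+1)*Δ*N² = 9/5
  k=2: +1/(2!*0!*1!*1!*0!*0!) = 1/2
Σ = 1/2  ⇒  CG² = 9/5*1/2² = 9/20
CG = +√(9/20) = +0.670820

+√(9/20) ≈ +0.670820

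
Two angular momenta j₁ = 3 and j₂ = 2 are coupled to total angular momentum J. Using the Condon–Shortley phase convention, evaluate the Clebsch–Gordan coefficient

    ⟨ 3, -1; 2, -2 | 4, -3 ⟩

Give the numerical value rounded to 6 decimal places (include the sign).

triangle: 1!*5!*3!/10! = 720/3628800
(j±m)!: 2!*4!*0!*4!*1!*7! = 5806080
prefactor² = (2J+1)*Δ*N² = 10368
  k=0: +1/(0!*1!*4!*0!*1!*3!) = 1/144
Σ = 1/144  ⇒  CG² = 10368*1/144² = 1/2
CG = +√(1/2) = +0.707107

+√(1/2) = +0.707107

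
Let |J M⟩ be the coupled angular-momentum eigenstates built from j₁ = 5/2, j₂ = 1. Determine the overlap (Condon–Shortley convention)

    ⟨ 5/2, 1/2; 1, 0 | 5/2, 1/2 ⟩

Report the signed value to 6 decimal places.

+√(1/35) = +0.169031

triangle: 1!*4!*1!/7! = 24/5040
(j±m)!: 3!*2!*1!*1!*3!*2! = 144
prefactor² = (2J+1)*Δ*N² = 144/35
  k=0: +1/(0!*1!*2!*1!*2!*0!) = 1/4
  k=1: −1/(1!*0!*1!*0!*3!*1!) = -1/6
Σ = 1/12  ⇒  CG² = 144/35*1/12² = 1/35
CG = +√(1/35) = +0.169031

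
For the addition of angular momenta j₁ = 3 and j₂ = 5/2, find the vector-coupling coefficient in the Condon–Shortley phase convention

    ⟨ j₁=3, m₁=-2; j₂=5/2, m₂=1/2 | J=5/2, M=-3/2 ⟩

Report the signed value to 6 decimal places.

+√(1/14) ≈ +0.267261

j₁+j₂−J=3  J+j₁−j₂=3  J−j₁+j₂=2  j₁+j₂+J+1=9
(j₁±m₁, j₂±m₂, J±M) = (1,5,3,2,1,4)
P² = 288/7
sum k=2..3:
  [2] +1/12 = 1/12
  [3] −1/24 = -1/24
S = 1/24
C² = P²·S² = 1/14 ; C = +0.267261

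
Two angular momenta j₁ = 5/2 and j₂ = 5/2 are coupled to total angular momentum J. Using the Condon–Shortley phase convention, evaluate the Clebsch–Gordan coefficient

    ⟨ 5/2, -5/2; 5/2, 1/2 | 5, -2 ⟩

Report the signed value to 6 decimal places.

√[11·0!5!5!/11! · 0!5!3!2!3!7!] = √(172800)
  +(−1)^0/∏(0,0,5,3,0,2)! = 1/1440  (running 1/1440)
⟨..|..⟩ = √(172800)·(1/1440) = +0.288675

+0.288675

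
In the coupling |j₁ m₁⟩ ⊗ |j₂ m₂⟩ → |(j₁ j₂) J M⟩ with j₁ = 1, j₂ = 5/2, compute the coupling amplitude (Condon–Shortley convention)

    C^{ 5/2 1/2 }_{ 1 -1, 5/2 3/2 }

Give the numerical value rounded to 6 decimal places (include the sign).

√[6·1!1!4!/7! · 0!2!4!1!3!2!] = √(576/35)
  +(−1)^1/∏(1,0,1,3,0,1)! = -1/6  (running -1/6)
⟨..|..⟩ = √(576/35)·(-1/6) = -0.676123

−√(16/35) ≈ -0.676123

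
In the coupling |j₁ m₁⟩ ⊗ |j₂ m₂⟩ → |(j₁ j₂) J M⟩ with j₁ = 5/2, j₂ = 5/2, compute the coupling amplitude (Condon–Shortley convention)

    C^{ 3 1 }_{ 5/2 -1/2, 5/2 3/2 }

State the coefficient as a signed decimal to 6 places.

triangle: 2!·3!·3!/9! = 72/362880
(j±m)!: 2!·3!·4!·1!·4!·2! = 13824
prefactor² = (2J+1)·Δ·N² = 96/5
  k=1: −1/(1!·1!·2!·3!·1!·0!) = -1/12
  k=2: +1/(2!·0!·1!·2!·2!·1!) = 1/8
Σ = 1/24  ⇒  CG² = 96/5·1/24² = 1/30
CG = +√(1/30) = +0.182574

+0.182574  (= +√(1/30))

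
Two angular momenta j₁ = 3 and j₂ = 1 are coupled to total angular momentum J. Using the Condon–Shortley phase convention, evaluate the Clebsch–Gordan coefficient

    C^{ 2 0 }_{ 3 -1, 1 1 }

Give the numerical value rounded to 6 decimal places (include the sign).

+0.534522

√[5·2!4!0!/7! · 2!4!2!0!2!2!] = √(128/7)
  +(−1)^2/∏(2,0,2,0,2,0)! = 1/8  (running 1/8)
⟨..|..⟩ = √(128/7)·(1/8) = +0.534522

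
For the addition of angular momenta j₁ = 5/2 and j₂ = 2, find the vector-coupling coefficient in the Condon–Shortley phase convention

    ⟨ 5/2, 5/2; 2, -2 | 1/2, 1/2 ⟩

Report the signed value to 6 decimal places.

triangle: 4!·1!·0!/6! = 24/720
(j±m)!: 5!·0!·0!·4!·1!·0! = 2880
prefactor² = (2J+1)·Δ·N² = 192
  k=0: +1/(0!·4!·0!·0!·1!·0!) = 1/24
Σ = 1/24  ⇒  CG² = 192·1/24² = 1/3
CG = +√(1/3) = +0.577350

+0.577350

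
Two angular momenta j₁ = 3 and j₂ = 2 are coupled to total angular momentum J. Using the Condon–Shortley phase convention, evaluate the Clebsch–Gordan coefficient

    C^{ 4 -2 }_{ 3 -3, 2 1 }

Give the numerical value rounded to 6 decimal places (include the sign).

j₁+j₂−J=1  J+j₁−j₂=5  J−j₁+j₂=3  j₁+j₂+J+1=10
(j₁±m₁, j₂±m₂, J±M) = (0,6,3,1,2,6)
P² = 77760/7
sum k=1..1:
  [1] −1/240 = -1/240
S = -1/240
C² = P²·S² = 27/140 ; C = -0.439155

−√(27/140) ≈ -0.439155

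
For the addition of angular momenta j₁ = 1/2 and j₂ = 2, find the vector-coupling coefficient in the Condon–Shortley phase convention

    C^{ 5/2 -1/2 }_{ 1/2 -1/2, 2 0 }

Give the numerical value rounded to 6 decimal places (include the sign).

√[6·0!1!4!/6! · 0!1!2!2!2!3!] = √(48/5)
  +(−1)^0/∏(0,0,1,2,0,2)! = 1/4  (running 1/4)
⟨..|..⟩ = √(48/5)·(1/4) = +0.774597

+0.774597  (= +√(3/5))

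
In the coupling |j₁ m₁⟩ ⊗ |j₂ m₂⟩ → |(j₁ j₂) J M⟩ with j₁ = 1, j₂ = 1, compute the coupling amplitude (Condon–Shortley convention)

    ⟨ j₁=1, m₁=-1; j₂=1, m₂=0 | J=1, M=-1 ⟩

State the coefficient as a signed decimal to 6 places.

triangle: 1!×1!×1!/4! = 1/24
(j±m)!: 0!×2!×1!×1!×0!×2! = 4
prefactor² = (2J+1)×Δ×N² = 1/2
  k=1: −1/(1!×0!×1!×0!×0!×1!) = -1
Σ = -1  ⇒  CG² = 1/2×(-1)² = 1/2
CG = −√(1/2) = -0.707107

-0.707107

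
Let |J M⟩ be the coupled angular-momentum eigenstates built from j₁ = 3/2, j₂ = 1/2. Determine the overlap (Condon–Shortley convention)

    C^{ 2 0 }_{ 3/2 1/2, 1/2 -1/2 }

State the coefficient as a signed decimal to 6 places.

+0.707107

√[5·0!3!1!/5! · 2!1!0!1!2!2!] = √(2)
  +(−1)^0/∏(0,0,1,0,2,1)! = 1/2  (running 1/2)
⟨..|..⟩ = √(2)·(1/2) = +0.707107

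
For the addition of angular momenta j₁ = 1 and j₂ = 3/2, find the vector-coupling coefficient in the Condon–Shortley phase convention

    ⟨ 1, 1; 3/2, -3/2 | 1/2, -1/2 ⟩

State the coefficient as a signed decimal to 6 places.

√[2·2!0!1!/4! · 2!0!0!3!0!1!] = √(2)
  +(−1)^0/∏(0,2,0,0,0,1)! = 1/2  (running 1/2)
⟨..|..⟩ = √(2)·(1/2) = +0.707107

+0.707107  (= +√(1/2))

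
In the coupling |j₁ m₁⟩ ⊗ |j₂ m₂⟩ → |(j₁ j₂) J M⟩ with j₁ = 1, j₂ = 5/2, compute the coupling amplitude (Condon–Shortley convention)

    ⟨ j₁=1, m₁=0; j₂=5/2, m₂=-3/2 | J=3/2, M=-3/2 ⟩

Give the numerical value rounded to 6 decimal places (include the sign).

−√(4/15) = -0.516398

j₁+j₂−J=2  J+j₁−j₂=0  J−j₁+j₂=3  j₁+j₂+J+1=6
(j₁±m₁, j₂±m₂, J±M) = (1,1,1,4,0,3)
P² = 48/5
sum k=1..1:
  [1] −1/6 = -1/6
S = -1/6
C² = P²·S² = 4/15 ; C = -0.516398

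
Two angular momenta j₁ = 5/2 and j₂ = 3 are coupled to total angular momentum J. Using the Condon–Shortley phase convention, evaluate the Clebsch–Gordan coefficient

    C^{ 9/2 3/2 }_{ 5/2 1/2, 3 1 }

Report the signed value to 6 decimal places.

j₁+j₂−J=1  J+j₁−j₂=4  J−j₁+j₂=5  j₁+j₂+J+1=11
(j₁±m₁, j₂±m₂, J±M) = (3,2,4,2,6,3)
P² = 138240/77
sum k=0..1:
  [0] +1/96 = 1/96
  [1] −1/72 = -1/72
S = -1/288
C² = P²·S² = 5/231 ; C = -0.147122

−√(5/231) ≈ -0.147122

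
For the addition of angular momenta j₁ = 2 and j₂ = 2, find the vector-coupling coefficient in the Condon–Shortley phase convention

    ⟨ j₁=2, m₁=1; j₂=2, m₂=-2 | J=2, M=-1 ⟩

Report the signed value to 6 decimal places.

triangle: 2!*2!*2!/7! = 8/5040
(j±m)!: 3!*1!*0!*4!*1!*3! = 864
prefactor² = (2J+1)*Δ*N² = 48/7
  k=0: +1/(0!*2!*1!*0!*1!*2!) = 1/4
Σ = 1/4  ⇒  CG² = 48/7*1/4² = 3/7
CG = +√(3/7) = +0.654654

+0.654654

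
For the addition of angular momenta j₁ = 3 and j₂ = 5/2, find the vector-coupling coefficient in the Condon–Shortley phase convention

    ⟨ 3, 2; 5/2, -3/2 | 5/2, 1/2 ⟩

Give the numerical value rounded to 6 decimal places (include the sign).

+√(1/14) ≈ +0.267261

j₁+j₂−J=3  J+j₁−j₂=3  J−j₁+j₂=2  j₁+j₂+J+1=9
(j₁±m₁, j₂±m₂, J±M) = (5,1,1,4,3,2)
P² = 288/7
sum k=0..1:
  [0] +1/12 = 1/12
  [1] −1/24 = -1/24
S = 1/24
C² = P²·S² = 1/14 ; C = +0.267261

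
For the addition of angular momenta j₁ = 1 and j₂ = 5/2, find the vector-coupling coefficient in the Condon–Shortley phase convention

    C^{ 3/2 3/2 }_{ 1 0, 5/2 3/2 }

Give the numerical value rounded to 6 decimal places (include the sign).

−√(4/15) = -0.516398

triangle: 2!*0!*3!/6! = 12/720
(j±m)!: 1!*1!*4!*1!*3!*0! = 144
prefactor² = (2J+1)*Δ*N² = 48/5
  k=1: −1/(1!*1!*0!*3!*0!*0!) = -1/6
Σ = -1/6  ⇒  CG² = 48/5*(-1/6)² = 4/15
CG = −√(4/15) = -0.516398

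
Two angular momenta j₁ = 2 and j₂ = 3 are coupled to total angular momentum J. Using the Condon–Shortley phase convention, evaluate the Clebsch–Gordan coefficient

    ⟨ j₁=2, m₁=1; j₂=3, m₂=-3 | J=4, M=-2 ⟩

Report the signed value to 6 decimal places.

triangle: 1!×3!×5!/10! = 720/3628800
(j±m)!: 3!×1!×0!×6!×2!×6! = 6220800
prefactor² = (2J+1)×Δ×N² = 77760/7
  k=0: +1/(0!×1!×1!×0!×2!×5!) = 1/240
Σ = 1/240  ⇒  CG² = 77760/7×1/240² = 27/140
CG = +√(27/140) = +0.439155

+0.439155  (= +√(27/140))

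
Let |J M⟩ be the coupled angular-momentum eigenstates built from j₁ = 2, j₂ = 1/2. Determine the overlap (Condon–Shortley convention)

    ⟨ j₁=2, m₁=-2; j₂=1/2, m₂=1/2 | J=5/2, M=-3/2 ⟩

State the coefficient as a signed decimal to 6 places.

+0.447214  (= +√(1/5))

j₁+j₂−J=0  J+j₁−j₂=4  J−j₁+j₂=1  j₁+j₂+J+1=6
(j₁±m₁, j₂±m₂, J±M) = (0,4,1,0,1,4)
P² = 576/5
sum k=0..0:
  [0] +1/24 = 1/24
S = 1/24
C² = P²·S² = 1/5 ; C = +0.447214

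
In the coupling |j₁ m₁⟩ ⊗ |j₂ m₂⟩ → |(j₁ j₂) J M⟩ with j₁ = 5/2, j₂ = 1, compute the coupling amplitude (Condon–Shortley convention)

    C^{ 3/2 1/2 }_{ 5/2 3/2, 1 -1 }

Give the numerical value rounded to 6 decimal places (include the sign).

√[4·2!3!0!/6! · 4!1!0!2!2!1!] = √(32/5)
  +(−1)^0/∏(0,2,1,0,2,0)! = 1/4  (running 1/4)
⟨..|..⟩ = √(32/5)·(1/4) = +0.632456

+0.632456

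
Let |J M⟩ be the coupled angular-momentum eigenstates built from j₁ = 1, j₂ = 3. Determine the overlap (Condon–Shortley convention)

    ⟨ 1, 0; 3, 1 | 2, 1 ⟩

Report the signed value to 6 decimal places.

-0.617213  (= −√(8/21))

triangle: 2!*0!*4!/7! = 48/5040
(j±m)!: 1!*1!*4!*2!*3!*1! = 288
prefactor² = (2J+1)*Δ*N² = 96/7
  k=1: −1/(1!*1!*0!*3!*0!*1!) = -1/6
Σ = -1/6  ⇒  CG² = 96/7*(-1/6)² = 8/21
CG = −√(8/21) = -0.617213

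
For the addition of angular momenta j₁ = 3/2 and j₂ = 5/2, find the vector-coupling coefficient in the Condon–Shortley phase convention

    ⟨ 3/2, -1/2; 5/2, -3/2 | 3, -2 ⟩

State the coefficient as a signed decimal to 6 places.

j₁+j₂−J=1  J+j₁−j₂=2  J−j₁+j₂=4  j₁+j₂+J+1=8
(j₁±m₁, j₂±m₂, J±M) = (1,2,1,4,1,5)
P² = 48
sum k=0..1:
  [0] +1/12 = 1/12
  [1] −1/24 = -1/24
S = 1/24
C² = P²·S² = 1/12 ; C = +0.288675

+√(1/12) ≈ +0.288675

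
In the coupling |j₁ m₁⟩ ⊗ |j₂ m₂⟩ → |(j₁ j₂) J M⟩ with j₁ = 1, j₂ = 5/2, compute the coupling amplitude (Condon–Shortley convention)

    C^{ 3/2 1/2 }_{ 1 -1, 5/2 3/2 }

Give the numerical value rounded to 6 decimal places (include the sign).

√[4·2!0!3!/6! · 0!2!4!1!2!1!] = √(32/5)
  +(−1)^2/∏(2,0,0,2,0,1)! = 1/4  (running 1/4)
⟨..|..⟩ = √(32/5)·(1/4) = +0.632456

+0.632456  (= +√(2/5))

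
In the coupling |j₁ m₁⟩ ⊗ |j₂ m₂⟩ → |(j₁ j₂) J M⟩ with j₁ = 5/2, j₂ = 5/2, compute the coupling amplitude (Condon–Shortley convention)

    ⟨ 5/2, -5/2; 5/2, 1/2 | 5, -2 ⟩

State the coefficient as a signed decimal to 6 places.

+√(1/12) = +0.288675

j₁+j₂−J=0  J+j₁−j₂=5  J−j₁+j₂=5  j₁+j₂+J+1=11
(j₁±m₁, j₂±m₂, J±M) = (0,5,3,2,3,7)
P² = 172800
sum k=0..0:
  [0] +1/1440 = 1/1440
S = 1/1440
C² = P²·S² = 1/12 ; C = +0.288675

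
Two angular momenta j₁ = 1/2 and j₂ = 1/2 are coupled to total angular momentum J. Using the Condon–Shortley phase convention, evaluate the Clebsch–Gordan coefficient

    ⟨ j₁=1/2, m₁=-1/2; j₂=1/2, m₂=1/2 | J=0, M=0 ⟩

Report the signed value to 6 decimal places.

√[1·1!0!0!/2! · 0!1!1!0!0!0!] = √(1/2)
  +(−1)^1/∏(1,0,0,0,0,0)! = -1  (running -1)
⟨..|..⟩ = √(1/2)·(-1) = -0.707107

−√(1/2) ≈ -0.707107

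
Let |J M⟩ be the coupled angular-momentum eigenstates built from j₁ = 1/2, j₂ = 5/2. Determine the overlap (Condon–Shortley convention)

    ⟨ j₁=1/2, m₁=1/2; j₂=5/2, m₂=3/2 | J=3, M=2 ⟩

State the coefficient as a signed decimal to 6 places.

+0.912871

√[7·0!1!5!/7! · 1!0!4!1!5!1!] = √(480)
  +(−1)^0/∏(0,0,0,4,1,1)! = 1/24  (running 1/24)
⟨..|..⟩ = √(480)·(1/24) = +0.912871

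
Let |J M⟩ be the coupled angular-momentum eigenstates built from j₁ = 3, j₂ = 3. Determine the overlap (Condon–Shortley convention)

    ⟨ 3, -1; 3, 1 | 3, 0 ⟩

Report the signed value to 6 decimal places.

triangle: 3!*3!*3!/10! = 216/3628800
(j±m)!: 2!*4!*4!*2!*3!*3! = 82944
prefactor² = (2J+1)*Δ*N² = 864/25
  k=1: −1/(1!*2!*3!*3!*0!*0!) = -1/72
  k=2: +1/(2!*1!*2!*2!*1!*1!) = 1/8
  k=3: −1/(3!*0!*1!*1!*2!*2!) = -1/24
Σ = 5/72  ⇒  CG² = 864/25*5/72² = 1/6
CG = +√(1/6) = +0.408248

+0.408248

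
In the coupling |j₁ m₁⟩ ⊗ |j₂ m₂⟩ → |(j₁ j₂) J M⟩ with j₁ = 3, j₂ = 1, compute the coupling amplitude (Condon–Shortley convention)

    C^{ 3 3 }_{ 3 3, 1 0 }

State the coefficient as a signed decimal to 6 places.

+0.866025

triangle: 1!×5!×1!/8! = 120/40320
(j±m)!: 6!×0!×1!×1!×6!×0! = 518400
prefactor² = (2J+1)×Δ×N² = 10800
  k=0: +1/(0!×1!×0!×1!×5!×0!) = 1/120
Σ = 1/120  ⇒  CG² = 10800×1/120² = 3/4
CG = +√(3/4) = +0.866025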